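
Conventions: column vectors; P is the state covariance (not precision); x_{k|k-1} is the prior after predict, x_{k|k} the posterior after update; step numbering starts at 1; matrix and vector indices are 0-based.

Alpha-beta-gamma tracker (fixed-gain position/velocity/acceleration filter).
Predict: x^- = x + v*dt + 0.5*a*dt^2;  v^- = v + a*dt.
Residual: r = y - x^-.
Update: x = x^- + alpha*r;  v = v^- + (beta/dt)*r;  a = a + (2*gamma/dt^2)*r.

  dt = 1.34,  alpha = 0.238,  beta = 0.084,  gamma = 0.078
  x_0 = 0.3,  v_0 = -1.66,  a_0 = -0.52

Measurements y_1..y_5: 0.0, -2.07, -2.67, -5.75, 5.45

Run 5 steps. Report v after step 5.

step 1: x_pred=-2.3913  r=2.3913  x^+=-1.8221  v^+=-2.2069  a^+=-0.3122
step 2: x_pred=-5.0597  r=2.9897  x^+=-4.3482  v^+=-2.4379  a^+=-0.0525
step 3: x_pred=-7.6621  r=4.9921  x^+=-6.4740  v^+=-2.1953  a^+=0.3812
step 4: x_pred=-9.0735  r=3.3235  x^+=-8.2825  v^+=-1.4762  a^+=0.6699
step 5: x_pred=-9.6591  r=15.1091  x^+=-6.0631  v^+=0.3687  a^+=1.9826

v_post = 0.3687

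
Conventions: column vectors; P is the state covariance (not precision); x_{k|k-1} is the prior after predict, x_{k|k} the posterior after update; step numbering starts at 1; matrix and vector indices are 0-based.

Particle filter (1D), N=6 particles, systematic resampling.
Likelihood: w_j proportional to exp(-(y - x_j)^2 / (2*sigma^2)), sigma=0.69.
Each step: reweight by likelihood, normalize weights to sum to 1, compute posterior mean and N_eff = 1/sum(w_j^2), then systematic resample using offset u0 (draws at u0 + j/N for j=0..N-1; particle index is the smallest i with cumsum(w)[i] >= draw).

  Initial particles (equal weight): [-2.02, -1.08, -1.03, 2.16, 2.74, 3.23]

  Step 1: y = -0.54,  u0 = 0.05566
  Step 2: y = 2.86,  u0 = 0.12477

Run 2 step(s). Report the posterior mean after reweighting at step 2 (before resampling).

post_mean = -1.0453

step 1: w=[0.0621, 0.4561, 0.4815, 0.0003, 0.0000, 0.0000]  mean=-1.1133  Neff=2.2536  idx=[0, 1, 1, 2, 2, 2]
step 2: w=[0.0000, 0.1532, 0.1532, 0.2312, 0.2312, 0.2312]  mean=-1.0453  Neff=4.8245  idx=[1, 2, 3, 4, 5, 5]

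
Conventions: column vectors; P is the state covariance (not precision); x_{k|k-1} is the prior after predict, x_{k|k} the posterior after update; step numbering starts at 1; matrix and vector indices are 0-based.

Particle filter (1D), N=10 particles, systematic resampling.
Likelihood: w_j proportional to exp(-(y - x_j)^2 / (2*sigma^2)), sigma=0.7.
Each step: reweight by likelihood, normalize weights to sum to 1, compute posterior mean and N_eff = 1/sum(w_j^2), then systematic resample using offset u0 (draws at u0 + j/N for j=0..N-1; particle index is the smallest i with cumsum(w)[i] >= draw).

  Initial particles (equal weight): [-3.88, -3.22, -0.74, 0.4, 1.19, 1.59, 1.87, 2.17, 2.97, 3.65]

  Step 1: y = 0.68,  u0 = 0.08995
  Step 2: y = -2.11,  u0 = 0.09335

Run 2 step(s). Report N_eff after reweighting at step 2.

step 1: w=[0.0000, 0.0000, 0.0493, 0.3562, 0.2959, 0.1657, 0.0910, 0.0400, 0.0018, 0.0000]  mean=0.9842  Neff=3.9339  idx=[3, 3, 3, 3, 4, 4, 4, 5, 6, 7]
step 2: w=[0.2482, 0.2482, 0.2482, 0.2482, 0.0023, 0.0023, 0.0023, 0.0001, 0.0000, 0.0000]  mean=0.4056  Neff=4.0566  idx=[0, 0, 1, 1, 1, 2, 2, 3, 3, 4]

N_eff = 4.0566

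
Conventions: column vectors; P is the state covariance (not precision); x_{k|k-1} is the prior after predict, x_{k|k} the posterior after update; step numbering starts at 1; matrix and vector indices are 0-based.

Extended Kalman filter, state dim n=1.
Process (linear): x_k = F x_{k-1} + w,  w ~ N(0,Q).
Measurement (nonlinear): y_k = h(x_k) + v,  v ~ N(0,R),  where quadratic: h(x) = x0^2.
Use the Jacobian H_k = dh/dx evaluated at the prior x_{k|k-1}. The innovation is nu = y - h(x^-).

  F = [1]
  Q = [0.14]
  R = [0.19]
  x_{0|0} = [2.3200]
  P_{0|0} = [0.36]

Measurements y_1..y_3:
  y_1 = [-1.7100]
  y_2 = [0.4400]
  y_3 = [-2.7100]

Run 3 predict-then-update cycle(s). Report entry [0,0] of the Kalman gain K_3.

K[0,0] = 0.4662

step 1: x^-=[2.3200]  P^-=[0.5000]  H_jac=[4.6400]  S=[10.9548]  K=[0.2118]  nu=[-7.0924]  x^+=[0.8180]  P^+=[0.0087]
step 2: x^-=[0.8180]  P^-=[0.1487]  H_jac=[1.6360]  S=[0.5879]  K=[0.4137]  nu=[-0.2291]  x^+=[0.7232]  P^+=[0.0480]
step 3: x^-=[0.7232]  P^-=[0.1880]  H_jac=[1.4464]  S=[0.5834]  K=[0.4662]  nu=[-3.2330]  x^+=[-0.7841]  P^+=[0.0612]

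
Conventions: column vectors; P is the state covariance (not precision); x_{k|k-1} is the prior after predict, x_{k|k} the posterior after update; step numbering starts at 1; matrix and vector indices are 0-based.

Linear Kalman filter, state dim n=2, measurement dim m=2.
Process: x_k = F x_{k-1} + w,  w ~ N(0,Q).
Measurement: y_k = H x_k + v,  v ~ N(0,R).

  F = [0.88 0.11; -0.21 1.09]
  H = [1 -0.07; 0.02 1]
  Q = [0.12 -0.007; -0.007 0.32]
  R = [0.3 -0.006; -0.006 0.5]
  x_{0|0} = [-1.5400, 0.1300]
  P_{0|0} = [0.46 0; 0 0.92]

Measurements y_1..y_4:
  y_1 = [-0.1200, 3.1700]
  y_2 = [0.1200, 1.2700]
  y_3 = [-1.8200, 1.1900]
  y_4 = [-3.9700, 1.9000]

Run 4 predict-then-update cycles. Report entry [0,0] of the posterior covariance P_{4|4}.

P_post[0,0] = 0.1295

step 1: x^-=[-1.3409, 0.4651]  P^-=[0.4874 0.0183; 0.0183 1.4333]  S=[0.7918 -0.0783; -0.0783 1.9343]  K=[0.6178 0.0395; -0.0304 0.7400]  nu=[1.2535, 2.7317]  x^+=[-0.4586, 2.4484]  P^+=[0.1860 0.0123; 0.0123 0.3699]
step 2: x^-=[-0.1342, 2.7651]  P^-=[0.2709 0.0145; 0.0145 0.7621]  S=[0.5726 -0.0394; -0.0394 1.2628]  K=[0.4734 0.0306; -0.0263 0.6029]  nu=[0.4478, -1.4924]  x^+=[0.0321, 1.8535]  P^+=[0.1425 0.0096; 0.0096 0.3014]
step 3: x^-=[0.2322, 2.0136]  P^-=[0.2359 0.0118; 0.0118 0.6800]  S=[0.5375 -0.0371; -0.0371 1.1806]  K=[0.4392 0.0278; -0.0269 0.5754]  nu=[-1.9112, -0.8282]  x^+=[-0.6302, 1.5885]  P^+=[0.1322 0.0086; 0.0086 0.2877]
step 4: x^-=[-0.3798, 1.8638]  P^-=[0.2275 0.0111; 0.0111 0.6637]  S=[0.5292 -0.0368; -0.0368 1.1642]  K=[0.4303 0.0271; -0.0272 0.5694]  nu=[-3.4597, 0.0438]  x^+=[-1.8674, 1.9827]  P^+=[0.1295 0.0084; 0.0084 0.2847]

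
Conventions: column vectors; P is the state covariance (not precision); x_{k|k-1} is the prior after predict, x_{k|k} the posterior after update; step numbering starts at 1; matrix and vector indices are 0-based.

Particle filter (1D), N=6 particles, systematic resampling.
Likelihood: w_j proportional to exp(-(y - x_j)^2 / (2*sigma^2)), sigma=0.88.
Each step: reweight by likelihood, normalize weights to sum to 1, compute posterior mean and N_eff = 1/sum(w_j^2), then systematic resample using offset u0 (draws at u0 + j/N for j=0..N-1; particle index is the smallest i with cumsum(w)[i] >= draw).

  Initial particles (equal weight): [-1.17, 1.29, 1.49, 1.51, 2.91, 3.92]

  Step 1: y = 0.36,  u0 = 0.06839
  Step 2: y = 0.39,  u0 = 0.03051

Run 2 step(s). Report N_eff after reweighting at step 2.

N_eff = 5.5638

step 1: w=[0.1319, 0.3421, 0.2622, 0.2546, 0.0090, 0.0002]  mean=1.0889  Neff=3.7299  idx=[0, 1, 1, 2, 2, 3]
step 2: w=[0.0755, 0.2152, 0.2152, 0.1663, 0.1663, 0.1616]  mean=1.2064  Neff=5.5638  idx=[0, 1, 2, 3, 4, 5]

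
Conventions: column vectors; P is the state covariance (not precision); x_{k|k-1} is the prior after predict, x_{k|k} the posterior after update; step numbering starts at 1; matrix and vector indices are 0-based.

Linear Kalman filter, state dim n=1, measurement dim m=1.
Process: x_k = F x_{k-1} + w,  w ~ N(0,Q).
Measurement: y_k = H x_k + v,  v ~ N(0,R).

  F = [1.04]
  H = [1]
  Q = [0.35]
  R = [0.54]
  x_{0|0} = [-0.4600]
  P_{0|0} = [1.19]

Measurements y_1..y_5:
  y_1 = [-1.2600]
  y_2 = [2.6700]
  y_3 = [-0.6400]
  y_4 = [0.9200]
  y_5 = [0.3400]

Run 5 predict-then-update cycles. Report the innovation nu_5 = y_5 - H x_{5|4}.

step 1: x^-=[-0.4784]  P^-=[1.6371]  S=[2.1771]  K=[0.7520]  nu=[-0.7816]  x^+=[-1.0661]  P^+=[0.4061]
step 2: x^-=[-1.1088]  P^-=[0.7892]  S=[1.3292]  K=[0.5937]  nu=[3.7788]  x^+=[1.1348]  P^+=[0.3206]
step 3: x^-=[1.1802]  P^-=[0.6968]  S=[1.2368]  K=[0.5634]  nu=[-1.8202]  x^+=[0.1547]  P^+=[0.3042]
step 4: x^-=[0.1609]  P^-=[0.6791]  S=[1.2191]  K=[0.5570]  nu=[0.7591]  x^+=[0.5838]  P^+=[0.3008]
step 5: x^-=[0.6071]  P^-=[0.6753]  S=[1.2153]  K=[0.5557]  nu=[-0.2671]  x^+=[0.4587]  P^+=[0.3001]

innov = [-0.2671]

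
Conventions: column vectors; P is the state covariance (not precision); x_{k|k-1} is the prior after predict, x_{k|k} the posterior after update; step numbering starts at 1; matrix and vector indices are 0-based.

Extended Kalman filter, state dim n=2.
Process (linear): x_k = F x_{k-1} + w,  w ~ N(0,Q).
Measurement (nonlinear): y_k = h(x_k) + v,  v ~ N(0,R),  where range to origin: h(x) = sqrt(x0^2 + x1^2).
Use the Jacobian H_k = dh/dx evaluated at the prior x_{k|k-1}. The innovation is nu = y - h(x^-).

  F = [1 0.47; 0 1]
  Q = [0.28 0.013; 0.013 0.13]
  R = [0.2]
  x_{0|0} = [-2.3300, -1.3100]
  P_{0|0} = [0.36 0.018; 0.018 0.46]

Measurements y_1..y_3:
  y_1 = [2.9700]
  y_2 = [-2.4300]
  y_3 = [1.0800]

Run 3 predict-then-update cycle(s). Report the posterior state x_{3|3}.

step 1: x^-=[-2.9457, -1.3100]  P^-=[0.7585 0.2472; 0.2472 0.5900]  H_jac=[-0.9137 -0.4063]  S=[1.1143]  K=[-0.7122; -0.4179]  nu=[-0.2539]  x^+=[-2.7649, -1.2039]  P^+=[0.1934 -0.0844; -0.0844 0.3954]
step 2: x^-=[-3.3308, -1.2039]  P^-=[0.4814 0.1145; 0.1145 0.5254]  H_jac=[-0.9405 -0.3399]  S=[0.7597]  K=[-0.6472; -0.3768]  nu=[-5.9717]  x^+=[0.5341, 1.0462]  P^+=[0.1632 -0.0708; -0.0708 0.4176]
step 3: x^-=[1.0258, 1.0462]  P^-=[0.4689 0.1385; 0.1385 0.5476]  H_jac=[0.7001 0.7140]  S=[0.8474]  K=[0.5040; 0.5758]  nu=[-0.3852]  x^+=[0.8316, 0.8244]  P^+=[0.2536 -0.1075; -0.1075 0.2666]

x_post = [0.8316, 0.8244]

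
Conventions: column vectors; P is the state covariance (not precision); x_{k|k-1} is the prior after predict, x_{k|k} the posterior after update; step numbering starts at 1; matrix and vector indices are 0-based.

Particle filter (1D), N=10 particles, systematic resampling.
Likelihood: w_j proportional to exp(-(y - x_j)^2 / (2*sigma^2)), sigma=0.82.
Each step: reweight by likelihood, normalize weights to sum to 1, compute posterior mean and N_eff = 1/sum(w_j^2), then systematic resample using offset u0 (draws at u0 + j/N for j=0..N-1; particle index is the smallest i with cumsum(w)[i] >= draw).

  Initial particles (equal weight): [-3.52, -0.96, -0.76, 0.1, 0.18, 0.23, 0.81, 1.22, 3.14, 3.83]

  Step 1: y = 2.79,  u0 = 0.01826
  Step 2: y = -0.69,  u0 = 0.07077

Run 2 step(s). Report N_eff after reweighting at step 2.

N_eff = 1.6300

step 1: w=[0.0000, 0.0000, 0.0001, 0.0029, 0.0040, 0.0048, 0.0340, 0.1004, 0.5730, 0.2808]  mean=3.0270  Neff=2.3894  idx=[6, 7, 8, 8, 8, 8, 8, 8, 9, 9]
step 2: w=[0.7385, 0.2611, 0.0001, 0.0001, 0.0001, 0.0001, 0.0001, 0.0001, 0.0000, 0.0000]  mean=0.9181  Neff=1.6300  idx=[0, 0, 0, 0, 0, 0, 0, 1, 1, 1]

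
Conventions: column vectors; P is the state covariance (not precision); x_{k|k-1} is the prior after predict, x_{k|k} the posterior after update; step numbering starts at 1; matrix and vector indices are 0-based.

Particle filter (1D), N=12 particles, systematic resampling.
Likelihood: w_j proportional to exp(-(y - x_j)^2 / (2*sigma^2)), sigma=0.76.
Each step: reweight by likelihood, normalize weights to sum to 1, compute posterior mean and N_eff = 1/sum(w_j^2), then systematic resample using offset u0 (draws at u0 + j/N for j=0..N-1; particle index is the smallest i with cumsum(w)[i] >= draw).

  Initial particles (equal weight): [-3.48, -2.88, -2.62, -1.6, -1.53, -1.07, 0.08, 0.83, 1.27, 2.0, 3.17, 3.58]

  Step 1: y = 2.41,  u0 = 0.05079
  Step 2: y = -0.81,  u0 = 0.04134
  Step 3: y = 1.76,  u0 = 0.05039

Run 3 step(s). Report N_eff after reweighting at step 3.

step 1: w=[0.0000, 0.0000, 0.0000, 0.0000, 0.0000, 0.0000, 0.0041, 0.0518, 0.1459, 0.3884, 0.2725, 0.1374]  mean=2.3609  Neff=3.7318  idx=[7, 8, 9, 9, 9, 9, 9, 10, 10, 10, 11, 11]
step 2: w=[0.7706, 0.1868, 0.0085, 0.0085, 0.0085, 0.0085, 0.0085, 0.0000, 0.0000, 0.0000, 0.0000, 0.0000]  mean=0.9620  Neff=1.5895  idx=[0, 0, 0, 0, 0, 0, 0, 0, 0, 1, 1, 2]
step 3: w=[0.0692, 0.0692, 0.0692, 0.0692, 0.0692, 0.0692, 0.0692, 0.0692, 0.0692, 0.1189, 0.1189, 0.1392]  mean=1.0975  Neff=11.0158  idx=[0, 1, 3, 4, 5, 6, 7, 9, 9, 10, 11, 11]

N_eff = 11.0158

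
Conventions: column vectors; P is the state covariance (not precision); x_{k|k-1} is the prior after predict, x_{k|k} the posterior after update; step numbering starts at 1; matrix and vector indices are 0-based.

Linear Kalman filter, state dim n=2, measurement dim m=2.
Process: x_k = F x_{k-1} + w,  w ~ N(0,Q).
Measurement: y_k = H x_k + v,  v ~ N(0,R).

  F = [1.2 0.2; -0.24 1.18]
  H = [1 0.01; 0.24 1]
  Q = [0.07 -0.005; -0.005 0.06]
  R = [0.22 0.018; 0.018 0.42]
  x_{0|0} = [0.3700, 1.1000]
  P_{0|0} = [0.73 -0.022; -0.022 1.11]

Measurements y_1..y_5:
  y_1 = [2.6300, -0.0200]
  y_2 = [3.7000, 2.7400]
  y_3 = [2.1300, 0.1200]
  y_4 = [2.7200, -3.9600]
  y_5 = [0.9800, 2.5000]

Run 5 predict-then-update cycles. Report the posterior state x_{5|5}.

x_post = [2.1449, -1.2041]

step 1: x^-=[0.6640, 1.2092]  P^-=[1.1550 0.0166; 0.0166 1.6601]  S=[1.3755 0.3285; 0.3285 2.1546]  K=[0.8378 0.0087; -0.1663 0.7977]  nu=[1.9539, -1.3886]  x^+=[2.2889, -0.2234]  P^+=[0.1847 -0.0256; -0.0256 0.3382]
step 2: x^-=[2.7020, -0.8130]  P^-=[0.3372 -0.0134; -0.0134 0.5560]  S=[0.5570 0.0910; 0.0910 0.9890]  K=[0.6031 0.0127; -0.1071 0.5688]  nu=[1.0062, 2.9045]  x^+=[3.3458, 0.7314]  P^+=[0.1331 -0.0157; -0.0157 0.2407]
step 3: x^-=[4.1612, 0.0600]  P^-=[0.2637 -0.0080; -0.0080 0.4118]  S=[0.4836 0.0774; 0.0774 0.8431]  K=[0.5426 0.0158; -0.0871 0.4941]  nu=[-2.0318, -0.9387]  x^+=[3.0439, -0.2268]  P^+=[0.1198 -0.0124; -0.0124 0.2089]
step 4: x^-=[3.6074, -0.9981]  P^-=[0.2449 -0.0071; -0.0071 0.3648]  S=[0.4648 0.0733; 0.0733 0.7955]  K=[0.5241 0.0167; -0.0806 0.4639]  nu=[-0.8774, -3.8276]  x^+=[3.0837, -2.7030]  P^+=[0.1157 -0.0113; -0.0113 0.1961]
step 5: x^-=[3.1599, -3.9296]  P^-=[0.2390 -0.0076; -0.0076 0.3461]  S=[0.4589 0.0712; 0.0712 0.7763]  K=[0.5181 0.0166; -0.0789 0.4508]  nu=[-2.1406, 5.6712]  x^+=[2.1449, -1.2041]  P^+=[0.1144 -0.0112; -0.0112 0.1906]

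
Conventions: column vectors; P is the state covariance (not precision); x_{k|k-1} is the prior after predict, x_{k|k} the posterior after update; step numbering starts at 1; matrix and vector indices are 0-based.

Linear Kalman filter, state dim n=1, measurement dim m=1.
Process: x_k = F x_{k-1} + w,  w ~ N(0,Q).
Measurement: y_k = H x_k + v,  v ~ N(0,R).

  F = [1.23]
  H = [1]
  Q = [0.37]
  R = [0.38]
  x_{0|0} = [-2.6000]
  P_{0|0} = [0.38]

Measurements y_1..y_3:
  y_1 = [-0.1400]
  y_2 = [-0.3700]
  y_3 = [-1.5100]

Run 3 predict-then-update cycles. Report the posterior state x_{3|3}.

x_post = [-1.2760]

step 1: x^-=[-3.1980]  P^-=[0.9449]  S=[1.3249]  K=[0.7132]  nu=[3.0580]  x^+=[-1.0171]  P^+=[0.2710]
step 2: x^-=[-1.2510]  P^-=[0.7800]  S=[1.1600]  K=[0.6724]  nu=[0.8810]  x^+=[-0.6586]  P^+=[0.2555]
step 3: x^-=[-0.8101]  P^-=[0.7566]  S=[1.1366]  K=[0.6657]  nu=[-0.6999]  x^+=[-1.2760]  P^+=[0.2530]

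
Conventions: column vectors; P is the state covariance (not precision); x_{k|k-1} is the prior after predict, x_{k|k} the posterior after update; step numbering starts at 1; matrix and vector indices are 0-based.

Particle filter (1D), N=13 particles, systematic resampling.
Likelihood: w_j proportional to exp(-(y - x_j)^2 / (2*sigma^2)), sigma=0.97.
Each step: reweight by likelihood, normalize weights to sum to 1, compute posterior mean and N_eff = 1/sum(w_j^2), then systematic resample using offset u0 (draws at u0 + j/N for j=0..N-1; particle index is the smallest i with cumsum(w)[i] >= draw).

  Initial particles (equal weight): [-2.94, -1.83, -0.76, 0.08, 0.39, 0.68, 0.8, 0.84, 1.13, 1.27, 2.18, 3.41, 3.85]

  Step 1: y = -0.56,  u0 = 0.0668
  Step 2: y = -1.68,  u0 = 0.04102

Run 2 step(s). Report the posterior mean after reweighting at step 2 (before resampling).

step 1: w=[0.0111, 0.0953, 0.2199, 0.1807, 0.1391, 0.0992, 0.0841, 0.0793, 0.0492, 0.0379, 0.0042, 0.0001, 0.0000]  mean=0.0089  Neff=7.3186  idx=[1, 2, 2, 2, 3, 3, 4, 4, 5, 6, 7, 8, 9]
step 2: w=[0.2714, 0.1752, 0.1752, 0.1752, 0.0530, 0.0530, 0.0282, 0.0282, 0.0142, 0.0105, 0.0094, 0.0041, 0.0027]  mean=-0.8315  Neff=5.7704  idx=[0, 0, 0, 1, 1, 1, 2, 2, 3, 3, 4, 5, 8]

post_mean = -0.8315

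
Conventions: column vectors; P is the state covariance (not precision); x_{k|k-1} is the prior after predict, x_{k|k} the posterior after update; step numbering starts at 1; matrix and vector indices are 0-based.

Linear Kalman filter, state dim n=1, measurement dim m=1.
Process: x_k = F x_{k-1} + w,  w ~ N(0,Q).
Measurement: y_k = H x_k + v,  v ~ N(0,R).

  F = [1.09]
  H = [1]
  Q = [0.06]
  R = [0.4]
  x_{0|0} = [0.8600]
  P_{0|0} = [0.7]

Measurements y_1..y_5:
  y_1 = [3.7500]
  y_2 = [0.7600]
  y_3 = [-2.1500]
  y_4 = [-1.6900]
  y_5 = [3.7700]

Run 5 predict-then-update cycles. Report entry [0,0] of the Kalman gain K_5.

K[0,0] = 0.3825

step 1: x^-=[0.9374]  P^-=[0.8917]  S=[1.2917]  K=[0.6903]  nu=[2.8126]  x^+=[2.8790]  P^+=[0.2761]
step 2: x^-=[3.1381]  P^-=[0.3881]  S=[0.7881]  K=[0.4924]  nu=[-2.3781]  x^+=[1.9671]  P^+=[0.1970]
step 3: x^-=[2.1441]  P^-=[0.2940]  S=[0.6940]  K=[0.4236]  nu=[-4.2941]  x^+=[0.3249]  P^+=[0.1695]
step 4: x^-=[0.3541]  P^-=[0.2613]  S=[0.6613]  K=[0.3952]  nu=[-2.0441]  x^+=[-0.4536]  P^+=[0.1581]
step 5: x^-=[-0.4945]  P^-=[0.2478]  S=[0.6478]  K=[0.3825]  nu=[4.2645]  x^+=[1.1368]  P^+=[0.1530]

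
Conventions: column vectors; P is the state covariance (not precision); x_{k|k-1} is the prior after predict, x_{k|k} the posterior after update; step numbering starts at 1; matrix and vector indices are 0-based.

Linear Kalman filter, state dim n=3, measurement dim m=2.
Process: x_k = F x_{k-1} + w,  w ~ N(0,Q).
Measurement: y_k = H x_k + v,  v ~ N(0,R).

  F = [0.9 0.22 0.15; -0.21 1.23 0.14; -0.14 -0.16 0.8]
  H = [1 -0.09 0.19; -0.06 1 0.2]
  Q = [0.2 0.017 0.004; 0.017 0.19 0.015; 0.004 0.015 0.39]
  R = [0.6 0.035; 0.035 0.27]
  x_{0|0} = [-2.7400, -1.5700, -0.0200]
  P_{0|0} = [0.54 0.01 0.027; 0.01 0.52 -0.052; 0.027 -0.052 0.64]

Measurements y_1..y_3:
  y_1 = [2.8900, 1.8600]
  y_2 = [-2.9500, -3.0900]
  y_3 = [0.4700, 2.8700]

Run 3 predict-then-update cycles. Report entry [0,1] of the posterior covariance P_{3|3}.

P_post[0,1] = 0.0515

step 1: x^-=[-2.8144, -1.3585, 0.6188]  P^-=[0.6848 0.0711 0.0037; 0.0711 0.9884 -0.0562; 0.0037 -0.0562 0.8312]  S=[1.3133 -0.0010; -0.0010 1.2630]  K=[0.5171 0.0247; -0.0212 0.7703; 0.1270 0.0870]  nu=[5.4646, 2.9259]  x^+=[0.0836, 0.7795, 1.5673]  P^+=[0.3329 0.0618 -0.0852; 0.0618 0.2384 -0.1373; -0.0852 -0.1373 0.8005]
step 2: x^-=[0.4818, 1.1607, 1.1174]  P^-=[0.4916 0.0633 -0.0415; 0.0633 0.5069 -0.0571; -0.0415 -0.0571 0.9719]  S=[1.1055 0.0429; 0.0429 0.7881]  K=[0.4320 0.0089; -0.0180 0.6248; 0.1275 0.1705]  nu=[-3.5397, -4.4452]  x^+=[-1.0870, -1.5532, -0.0919]  P^+=[0.2849 0.0560 -0.1068; 0.0560 0.1998 -0.1418; -0.1068 -0.1418 0.9292]
step 3: x^-=[-1.3338, -1.6950, 0.3272]  P^-=[0.4453 0.0555 -0.0334; 0.0555 0.4516 -0.0359; -0.0334 -0.0359 1.0581]  S=[1.0657 0.0512; 0.0512 0.7453]  K=[0.4071 0.0017; -0.0209 0.5932; 0.1494 0.2282]  nu=[1.5891, 4.4195]  x^+=[-0.6793, 0.8936, 1.5731]  P^+=[0.2686 0.0515 -0.1033; 0.0515 0.1901 -0.1378; -0.1033 -0.1378 0.9920]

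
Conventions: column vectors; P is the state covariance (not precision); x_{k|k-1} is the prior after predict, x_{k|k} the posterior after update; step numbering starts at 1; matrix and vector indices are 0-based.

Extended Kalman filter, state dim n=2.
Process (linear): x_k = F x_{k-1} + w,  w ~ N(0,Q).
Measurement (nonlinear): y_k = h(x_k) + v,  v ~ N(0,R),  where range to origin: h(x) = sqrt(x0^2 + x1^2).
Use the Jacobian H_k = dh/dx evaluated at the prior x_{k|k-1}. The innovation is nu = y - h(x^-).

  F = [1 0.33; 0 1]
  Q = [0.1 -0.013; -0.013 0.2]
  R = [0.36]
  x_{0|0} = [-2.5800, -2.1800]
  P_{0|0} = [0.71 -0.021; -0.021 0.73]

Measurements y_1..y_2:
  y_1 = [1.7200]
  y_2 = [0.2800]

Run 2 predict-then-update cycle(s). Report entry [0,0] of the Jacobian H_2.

step 1: x^-=[-3.2994, -2.1800]  P^-=[0.8756 0.2069; 0.2069 0.9300]  H_jac=[-0.8343 -0.5513]  S=[1.4425]  K=[-0.5855; -0.4751]  nu=[-2.2345]  x^+=[-1.9910, -1.1184]  P^+=[0.3811 -0.1944; -0.1944 0.6044]
step 2: x^-=[-2.3601, -1.1184]  P^-=[0.4186 -0.0079; -0.0079 0.8044]  H_jac=[-0.9037 -0.4282]  S=[0.8432]  K=[-0.4446; -0.4000]  nu=[-2.3316]  x^+=[-1.3234, -0.1856]  P^+=[0.2519 -0.1579; -0.1579 0.6695]

H_jac[0,0] = -0.9037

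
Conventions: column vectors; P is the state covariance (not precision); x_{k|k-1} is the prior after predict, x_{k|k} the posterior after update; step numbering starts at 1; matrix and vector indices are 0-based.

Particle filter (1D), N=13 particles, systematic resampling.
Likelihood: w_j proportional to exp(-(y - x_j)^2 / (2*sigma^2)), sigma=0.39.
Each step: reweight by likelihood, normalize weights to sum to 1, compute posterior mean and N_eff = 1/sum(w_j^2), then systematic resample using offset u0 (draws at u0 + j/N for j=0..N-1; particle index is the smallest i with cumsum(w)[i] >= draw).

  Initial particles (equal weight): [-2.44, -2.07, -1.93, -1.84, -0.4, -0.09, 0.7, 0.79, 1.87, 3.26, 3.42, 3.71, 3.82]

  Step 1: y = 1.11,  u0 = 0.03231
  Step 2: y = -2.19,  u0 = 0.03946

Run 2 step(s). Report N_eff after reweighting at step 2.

N_eff = 7.4461

step 1: w=[0.0000, 0.0000, 0.0000, 0.0000, 0.0004, 0.0061, 0.3972, 0.4930, 0.1034, 0.0000, 0.0000, 0.0000, 0.0000]  mean=0.8601  Neff=2.4300  idx=[6, 6, 6, 6, 6, 7, 7, 7, 7, 7, 7, 7, 8]
step 2: w=[0.1604, 0.1604, 0.1604, 0.1604, 0.1604, 0.0283, 0.0283, 0.0283, 0.0283, 0.0283, 0.0283, 0.0283, 0.0000]  mean=0.7178  Neff=7.4461  idx=[0, 0, 1, 1, 2, 2, 3, 3, 4, 4, 5, 7, 10]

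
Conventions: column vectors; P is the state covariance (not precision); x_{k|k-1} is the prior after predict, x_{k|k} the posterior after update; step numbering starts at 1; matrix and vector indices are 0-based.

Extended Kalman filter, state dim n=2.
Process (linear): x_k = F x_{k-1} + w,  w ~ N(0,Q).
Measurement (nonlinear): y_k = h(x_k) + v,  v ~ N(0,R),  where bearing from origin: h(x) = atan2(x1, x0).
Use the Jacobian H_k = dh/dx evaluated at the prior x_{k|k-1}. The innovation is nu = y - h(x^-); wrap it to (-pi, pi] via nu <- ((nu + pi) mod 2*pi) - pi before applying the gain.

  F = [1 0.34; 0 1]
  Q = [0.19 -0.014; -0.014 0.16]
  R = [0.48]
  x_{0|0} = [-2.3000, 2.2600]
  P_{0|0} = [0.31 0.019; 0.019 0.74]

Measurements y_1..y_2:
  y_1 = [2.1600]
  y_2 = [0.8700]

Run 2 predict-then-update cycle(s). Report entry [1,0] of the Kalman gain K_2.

K[1,0] = -0.4232

step 1: x^-=[-1.5316, 2.2600]  P^-=[0.5985 0.2566; 0.2566 0.9000]  H_jac=[-0.3032 -0.2055]  S=[0.6050]  K=[-0.3871; -0.4343]  nu=[-0.0064]  x^+=[-1.5291, 2.2628]  P^+=[0.5078 0.1549; 0.1549 0.7859]
step 2: x^-=[-0.7598, 2.2628]  P^-=[0.8940 0.4081; 0.4081 0.9459]  H_jac=[-0.3972 -0.1334]  S=[0.6811]  K=[-0.6012; -0.4232]  nu=[-1.0247]  x^+=[-0.1437, 2.6964]  P^+=[0.6478 0.2348; 0.2348 0.8239]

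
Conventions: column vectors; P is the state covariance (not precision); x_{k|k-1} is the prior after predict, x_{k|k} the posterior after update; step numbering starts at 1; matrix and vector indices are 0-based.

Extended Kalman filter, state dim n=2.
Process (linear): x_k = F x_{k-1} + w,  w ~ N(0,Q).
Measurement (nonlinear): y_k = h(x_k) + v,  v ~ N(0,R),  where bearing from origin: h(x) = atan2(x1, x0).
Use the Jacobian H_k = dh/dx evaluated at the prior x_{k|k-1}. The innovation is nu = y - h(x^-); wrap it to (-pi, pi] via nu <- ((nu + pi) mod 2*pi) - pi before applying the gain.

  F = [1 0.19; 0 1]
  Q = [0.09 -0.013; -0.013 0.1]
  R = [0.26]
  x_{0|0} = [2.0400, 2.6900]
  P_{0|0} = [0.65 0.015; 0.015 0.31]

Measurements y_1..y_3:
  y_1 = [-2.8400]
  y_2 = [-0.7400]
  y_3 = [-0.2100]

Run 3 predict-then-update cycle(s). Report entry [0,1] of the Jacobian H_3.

step 1: x^-=[2.5511, 2.6900]  P^-=[0.7569 0.0609; 0.0609 0.4100]  H_jac=[-0.1957 0.1856]  S=[0.2987]  K=[-0.4581; 0.2149]  nu=[2.6313]  x^+=[1.3457, 3.2554]  P^+=[0.6942 0.0903; 0.0903 0.3962]
step 2: x^-=[1.9642, 3.2554]  P^-=[0.8328 0.1526; 0.1526 0.4962]  H_jac=[-0.2252 0.1359]  S=[0.3021]  K=[-0.5523; 0.1095]  nu=[-1.7679]  x^+=[2.9406, 3.0619]  P^+=[0.7407 0.1708; 0.1708 0.4926]
step 3: x^-=[3.5223, 3.0619]  P^-=[0.9134 0.2514; 0.2514 0.5926]  H_jac=[-0.1406 0.1617]  S=[0.2821]  K=[-0.3110; 0.2144]  nu=[-0.9256]  x^+=[3.8102, 2.8635]  P^+=[0.8861 0.2702; 0.2702 0.5796]

H_jac[0,1] = 0.1617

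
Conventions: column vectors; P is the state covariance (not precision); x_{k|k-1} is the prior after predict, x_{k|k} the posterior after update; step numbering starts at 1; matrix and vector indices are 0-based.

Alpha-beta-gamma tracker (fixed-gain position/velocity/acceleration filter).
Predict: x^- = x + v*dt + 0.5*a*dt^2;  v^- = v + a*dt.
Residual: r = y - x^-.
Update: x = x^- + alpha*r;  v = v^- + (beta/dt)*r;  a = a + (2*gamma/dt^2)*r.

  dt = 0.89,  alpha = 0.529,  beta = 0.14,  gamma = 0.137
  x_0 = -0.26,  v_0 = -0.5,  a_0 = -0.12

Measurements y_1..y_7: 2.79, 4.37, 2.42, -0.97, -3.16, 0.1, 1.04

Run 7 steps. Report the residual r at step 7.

step 1: x_pred=-0.7525  r=3.5425  x^+=1.1215  v^+=-0.0495  a^+=1.1054
step 2: x_pred=1.5152  r=2.8548  x^+=3.0254  v^+=1.3833  a^+=2.0929
step 3: x_pred=5.0855  r=-2.6655  x^+=3.6754  v^+=2.8268  a^+=1.1709
step 4: x_pred=6.6550  r=-7.6250  x^+=2.6214  v^+=2.6695  a^+=-1.4667
step 5: x_pred=4.4163  r=-7.5763  x^+=0.4084  v^+=0.1723  a^+=-4.0875
step 6: x_pred=-1.0570  r=1.1570  x^+=-0.4450  v^+=-3.2835  a^+=-3.6872
step 7: x_pred=-4.8276  r=5.8676  x^+=-1.7236  v^+=-5.6422  a^+=-1.6575

resid = 5.8676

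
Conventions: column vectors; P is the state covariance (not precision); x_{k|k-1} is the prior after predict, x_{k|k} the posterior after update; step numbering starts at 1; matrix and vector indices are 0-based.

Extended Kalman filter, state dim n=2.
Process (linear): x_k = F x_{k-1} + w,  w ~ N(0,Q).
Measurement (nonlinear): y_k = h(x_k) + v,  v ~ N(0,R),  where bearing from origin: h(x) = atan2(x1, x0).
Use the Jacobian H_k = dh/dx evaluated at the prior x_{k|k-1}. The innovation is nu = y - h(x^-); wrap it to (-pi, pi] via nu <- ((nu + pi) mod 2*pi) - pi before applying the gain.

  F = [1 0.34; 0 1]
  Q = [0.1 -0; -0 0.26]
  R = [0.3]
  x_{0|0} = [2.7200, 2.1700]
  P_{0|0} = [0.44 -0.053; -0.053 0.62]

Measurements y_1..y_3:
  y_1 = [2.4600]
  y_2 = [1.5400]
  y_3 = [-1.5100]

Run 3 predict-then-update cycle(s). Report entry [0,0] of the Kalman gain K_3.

K[0,0] = -0.0387

step 1: x^-=[3.4578, 2.1700]  P^-=[0.5756 0.1578; 0.1578 0.8800]  H_jac=[-0.1302 0.2075]  S=[0.3391]  K=[-0.1245; 0.4778]  nu=[1.8996]  x^+=[3.2213, 3.0777]  P^+=[0.5704 0.1780; 0.1780 0.8026]
step 2: x^-=[4.2678, 3.0777]  P^-=[0.8842 0.4508; 0.4508 1.0626]  H_jac=[-0.1112 0.1541]  S=[0.3207]  K=[-0.0898; 0.3544]  nu=[0.9152]  x^+=[4.1856, 3.4021]  P^+=[0.8816 0.4610; 0.4610 1.0223]
step 3: x^-=[5.3423, 3.4021]  P^-=[1.4133 0.8086; 0.8086 1.2823]  H_jac=[-0.0848 0.1332]  S=[0.3146]  K=[-0.0387; 0.3248]  nu=[-2.0771]  x^+=[5.4226, 2.7275]  P^+=[1.4128 0.8126; 0.8126 1.2491]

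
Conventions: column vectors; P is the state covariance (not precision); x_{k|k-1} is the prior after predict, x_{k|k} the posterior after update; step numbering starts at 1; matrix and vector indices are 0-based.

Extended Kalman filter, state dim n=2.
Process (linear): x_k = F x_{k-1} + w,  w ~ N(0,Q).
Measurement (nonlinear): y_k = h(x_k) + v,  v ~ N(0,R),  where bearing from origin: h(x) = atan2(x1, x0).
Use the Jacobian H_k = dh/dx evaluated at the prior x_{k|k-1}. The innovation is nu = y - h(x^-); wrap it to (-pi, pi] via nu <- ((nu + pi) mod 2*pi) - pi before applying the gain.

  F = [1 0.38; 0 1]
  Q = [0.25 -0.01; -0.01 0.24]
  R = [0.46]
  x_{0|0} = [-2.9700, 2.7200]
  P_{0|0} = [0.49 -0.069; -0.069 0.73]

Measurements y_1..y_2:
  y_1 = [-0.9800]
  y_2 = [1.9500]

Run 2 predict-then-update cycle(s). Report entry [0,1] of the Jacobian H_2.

H_jac[0,1] = -0.2859

step 1: x^-=[-1.9364, 2.7200]  P^-=[0.7930 0.1984; 0.1984 0.9700]  H_jac=[-0.2440 -0.1737]  S=[0.5533]  K=[-0.4120; -0.3920]  nu=[3.1137]  x^+=[-3.2192, 1.4994]  P^+=[0.6991 0.1090; 0.1090 0.8850]
step 2: x^-=[-2.6494, 1.4994]  P^-=[1.1597 0.4353; 0.4353 1.1250]  H_jac=[-0.1618 -0.2859]  S=[0.6226]  K=[-0.5013; -0.6297]  nu=[-0.6766]  x^+=[-2.3102, 1.9255]  P^+=[1.0033 0.2388; 0.2388 0.8781]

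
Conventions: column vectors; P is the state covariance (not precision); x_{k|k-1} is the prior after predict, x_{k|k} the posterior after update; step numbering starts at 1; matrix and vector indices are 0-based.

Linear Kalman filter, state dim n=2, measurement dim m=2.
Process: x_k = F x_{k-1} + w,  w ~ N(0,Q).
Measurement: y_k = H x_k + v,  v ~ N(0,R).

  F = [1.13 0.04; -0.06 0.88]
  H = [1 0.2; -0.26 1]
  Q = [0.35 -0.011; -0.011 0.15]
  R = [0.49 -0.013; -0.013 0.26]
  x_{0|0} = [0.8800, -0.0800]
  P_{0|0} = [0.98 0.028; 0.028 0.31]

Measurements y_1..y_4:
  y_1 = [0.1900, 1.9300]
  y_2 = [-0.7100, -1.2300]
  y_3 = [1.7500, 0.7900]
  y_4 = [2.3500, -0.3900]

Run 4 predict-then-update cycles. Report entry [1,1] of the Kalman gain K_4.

K[1,1] = 0.4724

step 1: x^-=[0.9912, -0.1232]  P^-=[1.6044 -0.0388; -0.0388 0.3906]  S=[2.0945 -0.3888; -0.3888 0.7792]  K=[0.7204 -0.2256; 0.1259 0.5770]  nu=[-0.7766, 2.3109]  x^+=[-0.0897, 1.1125]  P^+=[0.3513 0.0233; 0.0233 0.1545]
step 2: x^-=[-0.0568, 0.9844]  P^-=[0.8009 -0.0063; -0.0063 0.2684]  S=[1.2991 -0.1735; -0.1735 0.5858]  K=[0.5900 -0.1914; 0.1021 0.4912]  nu=[-0.8500, -2.2292]  x^+=[-0.1316, -0.1974]  P^+=[0.2881 0.0175; 0.0175 0.1309]
step 3: x^-=[-0.1566, -0.1658]  P^-=[0.7196 -0.0086; -0.0086 0.2506]  S=[1.2162 -0.1581; -0.1581 0.5637]  K=[0.5658 -0.1885; 0.0959 0.4754]  nu=[1.9397, 0.9151]  x^+=[0.7684, 0.4554]  P^+=[0.2766 0.0156; 0.0156 0.1264]
step 4: x^-=[0.8865, 0.3546]  P^-=[0.7048 -0.0099; -0.0099 0.2472]  S=[1.2007 -0.1561; -0.1561 0.5600]  K=[0.5608 -0.1885; 0.0944 0.4724]  nu=[1.3925, -0.5141]  x^+=[1.7644, 0.2432]  P^+=[0.2742 0.0150; 0.0150 0.1255]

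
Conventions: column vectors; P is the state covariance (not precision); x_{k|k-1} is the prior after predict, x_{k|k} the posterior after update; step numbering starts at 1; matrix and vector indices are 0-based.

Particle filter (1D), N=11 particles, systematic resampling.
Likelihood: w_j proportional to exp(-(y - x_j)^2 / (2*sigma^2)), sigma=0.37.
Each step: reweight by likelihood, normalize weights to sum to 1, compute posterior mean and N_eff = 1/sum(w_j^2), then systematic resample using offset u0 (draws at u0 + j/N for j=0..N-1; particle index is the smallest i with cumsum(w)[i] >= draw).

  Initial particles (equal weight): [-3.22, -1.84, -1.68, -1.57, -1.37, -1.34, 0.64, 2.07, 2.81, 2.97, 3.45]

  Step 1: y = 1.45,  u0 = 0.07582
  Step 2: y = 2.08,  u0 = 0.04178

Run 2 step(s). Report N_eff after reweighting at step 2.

step 1: w=[0.0000, 0.0000, 0.0000, 0.0000, 0.0000, 0.0000, 0.2693, 0.7266, 0.0034, 0.0006, 0.0000]  mean=1.6880  Neff=1.6654  idx=[6, 6, 6, 7, 7, 7, 7, 7, 7, 7, 7]
step 2: w=[0.0001, 0.0001, 0.0001, 0.1250, 0.1250, 0.1250, 0.1250, 0.1250, 0.1250, 0.1250, 0.1250]  mean=2.0697  Neff=8.0031  idx=[3, 4, 4, 5, 6, 6, 7, 8, 9, 9, 10]

N_eff = 8.0031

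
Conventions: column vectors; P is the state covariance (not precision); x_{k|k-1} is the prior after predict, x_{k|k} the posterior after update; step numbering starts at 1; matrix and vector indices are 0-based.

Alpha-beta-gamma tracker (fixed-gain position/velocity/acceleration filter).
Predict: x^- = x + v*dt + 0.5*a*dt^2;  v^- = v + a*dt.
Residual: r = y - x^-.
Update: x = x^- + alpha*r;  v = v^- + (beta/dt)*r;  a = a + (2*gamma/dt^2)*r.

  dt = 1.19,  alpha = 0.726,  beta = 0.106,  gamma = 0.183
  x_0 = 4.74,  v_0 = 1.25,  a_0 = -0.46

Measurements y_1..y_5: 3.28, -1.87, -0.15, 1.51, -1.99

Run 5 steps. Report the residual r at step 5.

resid = 4.7890

step 1: x_pred=5.9018  r=-2.6218  x^+=3.9984  v^+=0.4691  a^+=-1.1376
step 2: x_pred=3.7511  r=-5.6211  x^+=-0.3298  v^+=-1.3854  a^+=-2.5904
step 3: x_pred=-3.8126  r=3.6626  x^+=-1.1536  v^+=-4.1418  a^+=-1.6438
step 4: x_pred=-7.2461  r=8.7561  x^+=-0.8892  v^+=-5.3179  a^+=0.6193
step 5: x_pred=-6.7790  r=4.7890  x^+=-3.3022  v^+=-4.1544  a^+=1.8570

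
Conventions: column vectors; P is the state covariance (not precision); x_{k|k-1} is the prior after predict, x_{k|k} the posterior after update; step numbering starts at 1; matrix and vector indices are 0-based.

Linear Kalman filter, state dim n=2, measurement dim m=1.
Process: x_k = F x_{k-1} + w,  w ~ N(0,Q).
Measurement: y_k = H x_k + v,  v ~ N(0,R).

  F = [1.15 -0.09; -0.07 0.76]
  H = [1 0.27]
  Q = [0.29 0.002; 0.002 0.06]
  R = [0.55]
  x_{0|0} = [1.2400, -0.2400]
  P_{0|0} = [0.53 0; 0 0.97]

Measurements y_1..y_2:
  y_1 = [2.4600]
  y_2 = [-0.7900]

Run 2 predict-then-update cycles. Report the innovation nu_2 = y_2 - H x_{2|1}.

step 1: x^-=[1.4476, -0.2692]  P^-=[0.9988 -0.1070; -0.1070 0.6229]  S=[1.5364]  K=[0.6313; 0.0398]  nu=[1.0851]  x^+=[2.1326, -0.2260]  P^+=[0.3865 -0.1456; -0.1456 0.6204]
step 2: x^-=[2.4728, -0.3210]  P^-=[0.8363 -0.1997; -0.1997 0.4358]  S=[1.3102]  K=[0.5971; -0.0627]  nu=[-3.1761]  x^+=[0.5762, -0.1220]  P^+=[0.3691 -0.1507; -0.1507 0.4306]

innov = [-3.1761]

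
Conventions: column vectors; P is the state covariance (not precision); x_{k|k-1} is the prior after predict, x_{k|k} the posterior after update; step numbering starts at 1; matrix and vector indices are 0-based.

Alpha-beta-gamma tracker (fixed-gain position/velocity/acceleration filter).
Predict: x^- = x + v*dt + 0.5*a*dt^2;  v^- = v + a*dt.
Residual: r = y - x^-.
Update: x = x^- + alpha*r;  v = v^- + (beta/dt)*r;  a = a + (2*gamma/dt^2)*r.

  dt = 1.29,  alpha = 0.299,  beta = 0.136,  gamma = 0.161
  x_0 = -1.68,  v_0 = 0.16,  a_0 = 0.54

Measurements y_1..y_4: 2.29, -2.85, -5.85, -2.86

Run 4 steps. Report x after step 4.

x_post = -0.0061

step 1: x_pred=-1.0243  r=3.3143  x^+=-0.0333  v^+=1.2060  a^+=1.1813
step 2: x_pred=2.5053  r=-5.3553  x^+=0.9041  v^+=2.1653  a^+=0.1451
step 3: x_pred=3.8180  r=-9.6680  x^+=0.9273  v^+=1.3332  a^+=-1.7257
step 4: x_pred=1.2112  r=-4.0712  x^+=-0.0061  v^+=-1.3222  a^+=-2.5135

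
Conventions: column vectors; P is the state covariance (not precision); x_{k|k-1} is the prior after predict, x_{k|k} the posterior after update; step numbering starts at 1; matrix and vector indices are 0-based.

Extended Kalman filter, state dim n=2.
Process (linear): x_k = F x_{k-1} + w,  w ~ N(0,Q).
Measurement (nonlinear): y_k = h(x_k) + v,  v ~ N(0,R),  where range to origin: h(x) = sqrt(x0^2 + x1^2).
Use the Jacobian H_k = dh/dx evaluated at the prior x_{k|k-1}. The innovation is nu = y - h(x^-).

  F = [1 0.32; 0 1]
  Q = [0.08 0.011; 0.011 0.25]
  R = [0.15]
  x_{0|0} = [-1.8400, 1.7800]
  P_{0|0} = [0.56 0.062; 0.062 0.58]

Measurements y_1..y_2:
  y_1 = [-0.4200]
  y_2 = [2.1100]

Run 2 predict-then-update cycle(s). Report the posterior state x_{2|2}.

step 1: x^-=[-1.2704, 1.7800]  P^-=[0.7391 0.2586; 0.2586 0.8300]  H_jac=[-0.5809 0.8140]  S=[0.7048]  K=[-0.3105; 0.7454]  nu=[-2.6069]  x^+=[-0.4609, -0.1633]  P^+=[0.6711 0.4217; 0.4217 0.4384]
step 2: x^-=[-0.5131, -0.1633]  P^-=[1.0659 0.5730; 0.5730 0.6884]  H_jac=[-0.9529 -0.3032]  S=[1.5123]  K=[-0.7865; -0.4991]  nu=[1.5716]  x^+=[-1.7492, -0.9476]  P^+=[0.1304 -0.0206; -0.0206 0.3117]

x_post = [-1.7492, -0.9476]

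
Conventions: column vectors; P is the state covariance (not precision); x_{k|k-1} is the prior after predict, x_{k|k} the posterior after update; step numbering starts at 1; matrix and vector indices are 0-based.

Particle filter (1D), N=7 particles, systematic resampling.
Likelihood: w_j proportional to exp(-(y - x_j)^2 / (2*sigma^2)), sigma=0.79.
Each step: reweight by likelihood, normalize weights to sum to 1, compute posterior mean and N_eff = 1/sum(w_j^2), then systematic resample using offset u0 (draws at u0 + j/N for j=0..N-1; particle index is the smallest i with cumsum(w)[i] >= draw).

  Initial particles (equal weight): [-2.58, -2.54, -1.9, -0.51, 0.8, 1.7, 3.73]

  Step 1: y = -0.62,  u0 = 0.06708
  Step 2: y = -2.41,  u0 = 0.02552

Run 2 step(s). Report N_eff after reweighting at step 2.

step 1: w=[0.0293, 0.0332, 0.1714, 0.6308, 0.1266, 0.0085, 0.0000]  mean=-0.6917  Neff=2.2451  idx=[2, 2, 3, 3, 3, 3, 4]
step 2: w=[0.4398, 0.4398, 0.0300, 0.0300, 0.0300, 0.0300, 0.0001]  mean=-1.7326  Neff=2.5606  idx=[0, 0, 0, 1, 1, 1, 2]

N_eff = 2.5606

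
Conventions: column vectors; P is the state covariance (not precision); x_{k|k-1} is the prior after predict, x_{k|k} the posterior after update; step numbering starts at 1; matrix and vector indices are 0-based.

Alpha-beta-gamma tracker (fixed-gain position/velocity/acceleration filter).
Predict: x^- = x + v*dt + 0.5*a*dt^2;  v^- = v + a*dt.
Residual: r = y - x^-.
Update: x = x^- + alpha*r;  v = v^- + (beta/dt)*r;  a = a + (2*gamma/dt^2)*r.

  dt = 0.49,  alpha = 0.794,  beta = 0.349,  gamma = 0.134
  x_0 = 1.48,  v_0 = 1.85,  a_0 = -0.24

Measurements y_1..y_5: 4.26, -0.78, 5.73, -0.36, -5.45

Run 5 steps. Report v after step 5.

v_post = -7.6765

step 1: x_pred=2.3577  r=1.9023  x^+=3.8681  v^+=3.0873  a^+=1.8834
step 2: x_pred=5.6070  r=-6.3870  x^+=0.5357  v^+=-0.5390  a^+=-5.2458
step 3: x_pred=-0.3581  r=6.0881  x^+=4.4758  v^+=1.2268  a^+=1.5498
step 4: x_pred=5.2630  r=-5.6230  x^+=0.7983  v^+=-2.0188  a^+=-4.7267
step 5: x_pred=-0.7583  r=-4.6917  x^+=-4.4835  v^+=-7.6765  a^+=-9.9636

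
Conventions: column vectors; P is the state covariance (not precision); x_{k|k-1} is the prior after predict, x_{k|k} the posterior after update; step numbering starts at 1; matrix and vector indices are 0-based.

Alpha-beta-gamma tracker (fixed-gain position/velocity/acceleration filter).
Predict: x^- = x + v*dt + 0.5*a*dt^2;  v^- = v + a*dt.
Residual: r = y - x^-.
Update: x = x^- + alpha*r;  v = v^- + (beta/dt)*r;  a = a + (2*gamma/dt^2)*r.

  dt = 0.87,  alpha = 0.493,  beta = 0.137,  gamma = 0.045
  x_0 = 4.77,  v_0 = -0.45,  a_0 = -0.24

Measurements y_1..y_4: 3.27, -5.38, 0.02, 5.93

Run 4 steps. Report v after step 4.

v_post = -2.0929

step 1: x_pred=4.2877  r=-1.0177  x^+=3.7860  v^+=-0.8191  a^+=-0.3610
step 2: x_pred=2.9368  r=-8.3168  x^+=-1.1634  v^+=-2.4428  a^+=-1.3499
step 3: x_pred=-3.7995  r=3.8195  x^+=-1.9165  v^+=-3.0158  a^+=-0.8958
step 4: x_pred=-4.8792  r=10.8092  x^+=0.4497  v^+=-2.0929  a^+=0.3895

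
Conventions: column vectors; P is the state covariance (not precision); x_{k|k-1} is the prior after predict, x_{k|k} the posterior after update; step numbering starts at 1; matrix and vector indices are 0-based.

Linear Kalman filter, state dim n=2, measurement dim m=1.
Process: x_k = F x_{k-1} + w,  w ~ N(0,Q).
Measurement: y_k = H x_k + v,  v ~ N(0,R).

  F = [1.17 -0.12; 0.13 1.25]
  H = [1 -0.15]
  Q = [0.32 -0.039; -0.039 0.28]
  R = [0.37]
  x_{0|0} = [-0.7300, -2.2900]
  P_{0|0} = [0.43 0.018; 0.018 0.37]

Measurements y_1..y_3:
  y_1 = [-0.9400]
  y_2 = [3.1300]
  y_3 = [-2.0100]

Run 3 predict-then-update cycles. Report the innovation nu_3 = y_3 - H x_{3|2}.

innov = [-4.8277]

step 1: x^-=[-0.5793, -2.9574]  P^-=[0.9089 -0.0031; -0.0031 0.8712]  S=[1.2994]  K=[0.6998; -0.1029]  nu=[-0.8043]  x^+=[-1.1422, -2.8746]  P^+=[0.2725 0.0905; 0.0905 0.8575]
step 2: x^-=[-0.9914, -3.7418]  P^-=[0.6800 0.0048; 0.0048 1.6538]  S=[1.0857]  K=[0.6256; -0.2240]  nu=[3.5601]  x^+=[1.2359, -4.5394]  P^+=[0.2550 0.1570; 0.1570 1.5993]
step 3: x^-=[1.9907, -5.5135]  P^-=[0.6480 -0.0129; -0.0129 2.8343]  S=[1.0857]  K=[0.5987; -0.4035]  nu=[-4.8277]  x^+=[-0.8996, -3.5655]  P^+=[0.2589 0.2493; 0.2493 2.6575]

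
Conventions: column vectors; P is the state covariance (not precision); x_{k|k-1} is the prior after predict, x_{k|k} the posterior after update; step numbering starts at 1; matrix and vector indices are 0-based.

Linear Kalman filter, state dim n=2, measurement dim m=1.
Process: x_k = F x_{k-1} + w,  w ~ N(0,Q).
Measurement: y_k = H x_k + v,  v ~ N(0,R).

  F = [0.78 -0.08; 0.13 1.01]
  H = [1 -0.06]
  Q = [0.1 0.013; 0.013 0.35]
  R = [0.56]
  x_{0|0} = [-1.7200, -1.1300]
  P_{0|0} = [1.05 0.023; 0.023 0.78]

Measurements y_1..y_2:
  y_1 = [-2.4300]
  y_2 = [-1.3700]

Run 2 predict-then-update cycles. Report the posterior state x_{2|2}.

step 1: x^-=[-1.2512, -1.3649]  P^-=[0.7409 0.0743; 0.0743 1.1695]  S=[1.2962]  K=[0.5682; 0.0032]  nu=[-1.2607]  x^+=[-1.9675, -1.3689]  P^+=[0.3225 0.0720; 0.0720 1.1694]
step 2: x^-=[-1.4251, -1.6384]  P^-=[0.2947 0.0072; 0.0072 1.5673]  S=[0.8595]  K=[0.3424; -0.1011]  nu=[-0.0432]  x^+=[-1.4399, -1.6340]  P^+=[0.1940 0.0369; 0.0369 1.5585]

x_post = [-1.4399, -1.6340]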